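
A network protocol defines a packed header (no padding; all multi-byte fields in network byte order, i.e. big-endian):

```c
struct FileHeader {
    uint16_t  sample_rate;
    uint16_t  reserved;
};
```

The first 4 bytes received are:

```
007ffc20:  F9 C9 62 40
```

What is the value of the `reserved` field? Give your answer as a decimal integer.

25152

`reserved` follows `sample_rate` (2 bytes), so it starts at byte offset 2 and occupies 2 bytes.
Bytes at offsets 2..3: 62 40.
Big-endian stores the most-significant byte at the lowest address.
The bytes are already most-significant first: 0x6240.
0x6240 = 25152.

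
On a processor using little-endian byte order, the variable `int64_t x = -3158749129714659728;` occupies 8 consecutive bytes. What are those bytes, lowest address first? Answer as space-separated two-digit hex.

Two's complement of -3158749129714659728 in 64 bits: 3158749129714659728 = 0x2BD6219903377190; invert → 0xD429DE66FCC88E6F; add 1 → 0xD429DE66FCC88E70.
Split into bytes (most-significant first): D4 29 DE 66 FC C8 8E 70.
Little-endian: lowest address holds the least-significant byte.
So at ascending addresses the bytes are 70 8E C8 FC 66 DE 29 D4.

70 8E C8 FC 66 DE 29 D4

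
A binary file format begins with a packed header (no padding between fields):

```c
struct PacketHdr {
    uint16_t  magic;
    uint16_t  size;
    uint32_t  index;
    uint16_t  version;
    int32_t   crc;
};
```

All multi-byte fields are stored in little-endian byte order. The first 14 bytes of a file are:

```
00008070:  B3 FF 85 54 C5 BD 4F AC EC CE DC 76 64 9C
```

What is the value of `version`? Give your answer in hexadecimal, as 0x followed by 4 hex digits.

0xCEEC

`version` follows `magic` (2 B), `size` (2 B), `index` (4 B), so it starts at offset 2 + 2 + 4 = 8 and occupies 2 bytes.
Bytes at offsets 8..9: EC CE.
Little-endian stores the least-significant byte at the lowest address.
Reassemble most-significant byte first: CE EC → 0xCEEC.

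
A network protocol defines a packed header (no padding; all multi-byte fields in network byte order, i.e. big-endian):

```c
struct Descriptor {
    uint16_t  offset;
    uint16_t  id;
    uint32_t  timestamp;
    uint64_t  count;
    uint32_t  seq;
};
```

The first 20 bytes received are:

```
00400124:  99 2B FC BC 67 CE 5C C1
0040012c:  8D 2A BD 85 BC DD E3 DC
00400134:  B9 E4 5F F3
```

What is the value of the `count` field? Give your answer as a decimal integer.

`count` follows `offset` (2 B), `id` (2 B), `timestamp` (4 B), so it starts at offset 2 + 2 + 4 = 8 and occupies 8 bytes.
Bytes at offsets 8..15: 8D 2A BD 85 BC DD E3 DC.
In big-endian order the high byte comes first in memory.
The bytes are already most-significant first: 0x8D2ABD85BCDDE3DC.
0x8D2ABD85BCDDE3DC = 10172151090466644956.

10172151090466644956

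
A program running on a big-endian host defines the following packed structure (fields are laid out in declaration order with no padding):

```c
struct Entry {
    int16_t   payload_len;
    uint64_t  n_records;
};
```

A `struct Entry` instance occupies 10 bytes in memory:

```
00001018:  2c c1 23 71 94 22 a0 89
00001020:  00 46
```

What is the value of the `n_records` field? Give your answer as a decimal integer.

2553985340138913862

`n_records` follows `payload_len` (2 bytes), so it starts at byte offset 2 and occupies 8 bytes.
Bytes at offsets 2..9: 23 71 94 22 A0 89 00 46.
In big-endian order the high byte comes first in memory.
The bytes are already most-significant first: 0x23719422A0890046.
0x23719422A0890046 = 2553985340138913862.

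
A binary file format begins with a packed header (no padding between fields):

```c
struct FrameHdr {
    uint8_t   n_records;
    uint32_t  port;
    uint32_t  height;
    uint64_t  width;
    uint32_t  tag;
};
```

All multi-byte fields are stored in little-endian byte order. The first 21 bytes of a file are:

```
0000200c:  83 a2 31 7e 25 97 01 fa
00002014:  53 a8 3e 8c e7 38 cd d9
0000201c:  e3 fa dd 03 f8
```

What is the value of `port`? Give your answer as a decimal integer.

629027234

`port` follows `n_records` (1 byte), so it starts at byte offset 1 and occupies 4 bytes.
Bytes at offsets 1..4: A2 31 7E 25.
In little-endian order the low byte comes first in memory.
Reassemble most-significant byte first: 25 7E 31 A2 → 0x257E31A2.
0x257E31A2 = 629027234.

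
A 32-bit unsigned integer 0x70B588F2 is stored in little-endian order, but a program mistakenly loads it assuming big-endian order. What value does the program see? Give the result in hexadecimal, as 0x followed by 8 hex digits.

Stored little-endian, the bytes at ascending addresses are F2 88 B5 70.
Read back as big-endian, the last byte is least significant, giving 0xF288B570.

0xF288B570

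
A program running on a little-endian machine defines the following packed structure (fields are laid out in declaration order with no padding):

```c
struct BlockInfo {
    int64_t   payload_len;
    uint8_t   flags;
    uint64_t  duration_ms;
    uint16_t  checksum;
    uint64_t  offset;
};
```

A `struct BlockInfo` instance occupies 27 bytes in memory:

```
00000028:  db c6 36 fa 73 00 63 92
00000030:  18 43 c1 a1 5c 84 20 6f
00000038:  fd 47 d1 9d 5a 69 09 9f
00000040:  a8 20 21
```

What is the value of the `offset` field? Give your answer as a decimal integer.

2387093203517528733

`offset` follows `payload_len` (8 B), `flags` (1 B), `duration_ms` (8 B), `checksum` (2 B), so it starts at offset 8 + 1 + 8 + 2 = 19 and occupies 8 bytes.
Bytes at offsets 19..26: 9D 5A 69 09 9F A8 20 21.
Little-endian: lowest address holds the least-significant byte.
Reassemble most-significant byte first: 21 20 A8 9F 09 69 5A 9D → 0x2120A89F09695A9D.
0x2120A89F09695A9D = 2387093203517528733.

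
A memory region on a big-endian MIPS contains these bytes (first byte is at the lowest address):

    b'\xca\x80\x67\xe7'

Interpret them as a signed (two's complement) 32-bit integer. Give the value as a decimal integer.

Big-endian: lowest address holds the most-significant byte.
The bytes are already most-significant first: 0xCA8067E7.
Top bit is set, so as a signed 32-bit value this is 0xCA8067E7 − 2^32 = -897554457.

-897554457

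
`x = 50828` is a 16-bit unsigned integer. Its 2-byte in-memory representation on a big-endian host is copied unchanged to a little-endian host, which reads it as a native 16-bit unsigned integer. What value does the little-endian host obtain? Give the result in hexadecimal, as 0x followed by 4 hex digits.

0x8CC6

50828 in 16-bit hexadecimal is 0xC68C.
Stored big-endian, the bytes at ascending addresses are C6 8C.
Read back as little-endian, the first byte is least significant, giving 0x8CC6.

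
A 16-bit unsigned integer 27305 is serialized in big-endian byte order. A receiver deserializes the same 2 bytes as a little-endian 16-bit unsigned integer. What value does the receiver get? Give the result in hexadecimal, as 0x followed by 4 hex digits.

27305 in 16-bit hexadecimal is 0x6AA9.
Stored big-endian, the bytes at ascending addresses are 6A A9.
Read back as little-endian, the first byte is least significant, giving 0xA96A.

0xA96A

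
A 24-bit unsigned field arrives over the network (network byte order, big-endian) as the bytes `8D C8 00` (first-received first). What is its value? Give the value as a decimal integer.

Big-endian stores the most-significant byte at the lowest address.
The bytes are already most-significant first: 0x8DC800.
0x8DC800 = 9291776.

9291776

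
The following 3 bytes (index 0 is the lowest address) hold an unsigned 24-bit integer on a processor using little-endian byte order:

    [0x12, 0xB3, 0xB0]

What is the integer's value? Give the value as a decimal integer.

Little-endian: lowest address holds the least-significant byte.
Reassemble most-significant byte first: B0 B3 12 → 0xB0B312.
0xB0B312 = 11580178.

11580178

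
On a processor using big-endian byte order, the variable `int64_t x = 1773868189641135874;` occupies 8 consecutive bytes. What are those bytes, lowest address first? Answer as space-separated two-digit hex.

18 9E 0B B8 59 EC D7 02

1773868189641135874 in hexadecimal, padded to 64 bits, is 0x189E0BB859ECD702.
Split into bytes (most-significant first): 18 9E 0B B8 59 EC D7 02.
In big-endian order the high byte comes first in memory.
So the memory order matches the most-significant-first order: 18 9E 0B B8 59 EC D7 02.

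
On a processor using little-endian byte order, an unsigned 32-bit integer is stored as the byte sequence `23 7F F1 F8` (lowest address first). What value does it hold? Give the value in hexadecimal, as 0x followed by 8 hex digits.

0xF8F17F23

In little-endian order the low byte comes first in memory.
Reassemble most-significant byte first: F8 F1 7F 23 → 0xF8F17F23.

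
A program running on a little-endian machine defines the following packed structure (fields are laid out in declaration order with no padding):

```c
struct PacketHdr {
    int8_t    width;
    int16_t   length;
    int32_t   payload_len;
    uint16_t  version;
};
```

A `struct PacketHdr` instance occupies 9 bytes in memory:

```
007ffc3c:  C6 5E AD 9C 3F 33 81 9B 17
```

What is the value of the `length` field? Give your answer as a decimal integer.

-21154

`length` follows `width` (1 byte), so it starts at byte offset 1 and occupies 2 bytes.
Bytes at offsets 1..2: 5E AD.
In little-endian order the low byte comes first in memory.
Reassemble most-significant byte first: AD 5E → 0xAD5E.
Top bit is set, so as a signed 16-bit value this is 0xAD5E − 2^16 = -21154.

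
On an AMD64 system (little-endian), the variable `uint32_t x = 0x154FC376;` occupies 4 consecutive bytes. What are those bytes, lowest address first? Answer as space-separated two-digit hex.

Split into bytes (most-significant first): 15 4F C3 76.
Little-endian: lowest address holds the least-significant byte.
So at ascending addresses the bytes are 76 C3 4F 15.

76 C3 4F 15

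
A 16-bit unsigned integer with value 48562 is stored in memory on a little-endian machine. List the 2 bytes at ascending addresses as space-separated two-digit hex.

48562 in hexadecimal, padded to 16 bits, is 0xBDB2.
Split into bytes (most-significant first): BD B2.
In little-endian order the low byte comes first in memory.
So at ascending addresses the bytes are B2 BD.

B2 BD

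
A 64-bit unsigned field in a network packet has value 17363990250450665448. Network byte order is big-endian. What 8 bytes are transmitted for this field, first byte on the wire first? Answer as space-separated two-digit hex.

17363990250450665448 in hexadecimal, padded to 64 bits, is 0xF0F9492269753FE8.
Split into bytes (most-significant first): F0 F9 49 22 69 75 3F E8.
Big-endian: lowest address holds the most-significant byte.
So the memory order matches the most-significant-first order: F0 F9 49 22 69 75 3F E8.

F0 F9 49 22 69 75 3F E8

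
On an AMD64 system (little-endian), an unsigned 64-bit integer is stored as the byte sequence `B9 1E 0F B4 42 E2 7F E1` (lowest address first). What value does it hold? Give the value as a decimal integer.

16248954756692647609

Little-endian: lowest address holds the least-significant byte.
Reassemble most-significant byte first: E1 7F E2 42 B4 0F 1E B9 → 0xE17FE242B40F1EB9.
0xE17FE242B40F1EB9 = 16248954756692647609.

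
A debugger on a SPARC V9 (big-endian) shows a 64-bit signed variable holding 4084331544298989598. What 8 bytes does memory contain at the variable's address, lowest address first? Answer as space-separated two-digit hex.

4084331544298989598 in hexadecimal, padded to 64 bits, is 0x38AE75E65ADD281E.
Split into bytes (most-significant first): 38 AE 75 E6 5A DD 28 1E.
In big-endian order the high byte comes first in memory.
So the memory order matches the most-significant-first order: 38 AE 75 E6 5A DD 28 1E.

38 AE 75 E6 5A DD 28 1E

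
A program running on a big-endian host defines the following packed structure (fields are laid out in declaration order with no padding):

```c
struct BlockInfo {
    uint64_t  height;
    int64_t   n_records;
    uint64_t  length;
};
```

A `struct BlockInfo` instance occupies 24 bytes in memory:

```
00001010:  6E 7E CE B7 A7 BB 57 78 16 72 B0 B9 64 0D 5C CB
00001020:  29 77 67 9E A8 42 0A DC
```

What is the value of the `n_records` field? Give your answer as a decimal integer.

1617549526473465035

`n_records` follows `height` (8 bytes), so it starts at byte offset 8 and occupies 8 bytes.
Bytes at offsets 8..15: 16 72 B0 B9 64 0D 5C CB.
Big-endian stores the most-significant byte at the lowest address.
The bytes are already most-significant first: 0x1672B0B9640D5CCB.
0x1672B0B9640D5CCB = 1617549526473465035.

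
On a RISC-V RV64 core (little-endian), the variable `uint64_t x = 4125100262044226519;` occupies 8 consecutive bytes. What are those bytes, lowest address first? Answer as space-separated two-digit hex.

D7 53 04 26 D5 4C 3F 39

4125100262044226519 in hexadecimal, padded to 64 bits, is 0x393F4CD5260453D7.
Split into bytes (most-significant first): 39 3F 4C D5 26 04 53 D7.
In little-endian order the low byte comes first in memory.
So at ascending addresses the bytes are D7 53 04 26 D5 4C 3F 39.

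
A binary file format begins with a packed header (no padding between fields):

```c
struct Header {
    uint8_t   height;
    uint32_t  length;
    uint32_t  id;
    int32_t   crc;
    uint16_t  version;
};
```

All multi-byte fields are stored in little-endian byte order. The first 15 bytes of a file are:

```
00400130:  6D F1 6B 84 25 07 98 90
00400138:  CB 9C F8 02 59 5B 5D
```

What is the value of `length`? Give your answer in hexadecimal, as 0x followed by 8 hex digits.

0x25846BF1

`length` follows `height` (1 byte), so it starts at byte offset 1 and occupies 4 bytes.
Bytes at offsets 1..4: F1 6B 84 25.
Little-endian stores the least-significant byte at the lowest address.
Reassemble most-significant byte first: 25 84 6B F1 → 0x25846BF1.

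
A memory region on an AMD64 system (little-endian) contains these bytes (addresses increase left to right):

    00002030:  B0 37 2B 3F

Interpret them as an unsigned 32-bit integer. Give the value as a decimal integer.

Little-endian stores the least-significant byte at the lowest address.
Reassemble most-significant byte first: 3F 2B 37 B0 → 0x3F2B37B0.
0x3F2B37B0 = 1059796912.

1059796912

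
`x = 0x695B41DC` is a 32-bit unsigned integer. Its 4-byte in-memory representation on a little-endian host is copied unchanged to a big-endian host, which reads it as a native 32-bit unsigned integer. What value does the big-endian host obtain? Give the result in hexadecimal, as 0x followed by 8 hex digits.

Stored little-endian, the bytes at ascending addresses are DC 41 5B 69.
Read back as big-endian, the last byte is least significant, giving 0xDC415B69.

0xDC415B69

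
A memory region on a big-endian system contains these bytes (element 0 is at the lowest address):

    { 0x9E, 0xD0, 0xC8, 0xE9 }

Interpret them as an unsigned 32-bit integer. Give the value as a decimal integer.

Big-endian: lowest address holds the most-significant byte.
The bytes are already most-significant first: 0x9ED0C8E9.
0x9ED0C8E9 = 2664483049.

2664483049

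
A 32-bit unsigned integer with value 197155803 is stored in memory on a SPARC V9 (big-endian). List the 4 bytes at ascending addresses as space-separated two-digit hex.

0B C0 5B DB

197155803 in hexadecimal, padded to 32 bits, is 0x0BC05BDB.
Split into bytes (most-significant first): 0B C0 5B DB.
Big-endian stores the most-significant byte at the lowest address.
So the memory order matches the most-significant-first order: 0B C0 5B DB.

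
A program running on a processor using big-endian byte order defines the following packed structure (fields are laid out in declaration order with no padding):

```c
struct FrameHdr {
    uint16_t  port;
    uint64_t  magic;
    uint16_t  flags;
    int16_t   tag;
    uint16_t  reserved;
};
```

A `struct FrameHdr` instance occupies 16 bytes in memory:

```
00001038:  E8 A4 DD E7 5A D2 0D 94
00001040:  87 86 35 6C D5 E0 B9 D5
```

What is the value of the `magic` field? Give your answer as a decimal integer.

15989848860219705222

`magic` follows `port` (2 bytes), so it starts at byte offset 2 and occupies 8 bytes.
Bytes at offsets 2..9: DD E7 5A D2 0D 94 87 86.
Big-endian stores the most-significant byte at the lowest address.
The bytes are already most-significant first: 0xDDE75AD20D948786.
0xDDE75AD20D948786 = 15989848860219705222.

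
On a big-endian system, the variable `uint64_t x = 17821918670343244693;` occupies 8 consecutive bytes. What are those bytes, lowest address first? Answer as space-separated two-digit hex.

F7 54 2C 9B 29 B6 0B 95

17821918670343244693 in hexadecimal, padded to 64 bits, is 0xF7542C9B29B60B95.
Split into bytes (most-significant first): F7 54 2C 9B 29 B6 0B 95.
Big-endian stores the most-significant byte at the lowest address.
So the memory order matches the most-significant-first order: F7 54 2C 9B 29 B6 0B 95.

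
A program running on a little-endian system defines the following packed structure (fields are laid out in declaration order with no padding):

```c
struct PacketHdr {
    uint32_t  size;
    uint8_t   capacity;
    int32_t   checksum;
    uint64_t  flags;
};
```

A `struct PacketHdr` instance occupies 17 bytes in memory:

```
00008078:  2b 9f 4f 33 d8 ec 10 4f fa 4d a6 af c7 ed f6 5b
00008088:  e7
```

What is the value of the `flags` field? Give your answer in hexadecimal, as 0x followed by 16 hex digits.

0xE75BF6EDC7AFA64D

`flags` follows `size` (4 B), `capacity` (1 B), `checksum` (4 B), so it starts at offset 4 + 1 + 4 = 9 and occupies 8 bytes.
Bytes at offsets 9..16: 4D A6 AF C7 ED F6 5B E7.
Little-endian: lowest address holds the least-significant byte.
Reassemble most-significant byte first: E7 5B F6 ED C7 AF A6 4D → 0xE75BF6EDC7AFA64D.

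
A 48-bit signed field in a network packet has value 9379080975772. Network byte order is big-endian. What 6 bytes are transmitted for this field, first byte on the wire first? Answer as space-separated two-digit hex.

08 87 BC CA 35 9C

9379080975772 in hexadecimal, padded to 48 bits, is 0x0887BCCA359C.
Split into bytes (most-significant first): 08 87 BC CA 35 9C.
Big-endian: lowest address holds the most-significant byte.
So the memory order matches the most-significant-first order: 08 87 BC CA 35 9C.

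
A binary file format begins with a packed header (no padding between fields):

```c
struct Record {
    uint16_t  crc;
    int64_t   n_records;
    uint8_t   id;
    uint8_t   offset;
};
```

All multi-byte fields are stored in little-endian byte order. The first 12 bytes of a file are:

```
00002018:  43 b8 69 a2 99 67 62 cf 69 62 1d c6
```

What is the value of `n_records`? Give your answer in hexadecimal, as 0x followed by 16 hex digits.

0x6269CF626799A269

`n_records` follows `crc` (2 bytes), so it starts at byte offset 2 and occupies 8 bytes.
Bytes at offsets 2..9: 69 A2 99 67 62 CF 69 62.
In little-endian order the low byte comes first in memory.
Reassemble most-significant byte first: 62 69 CF 62 67 99 A2 69 → 0x6269CF626799A269.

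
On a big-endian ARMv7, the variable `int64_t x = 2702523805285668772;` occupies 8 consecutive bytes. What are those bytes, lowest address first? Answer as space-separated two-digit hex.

25 81 4B 15 13 16 D7 A4

2702523805285668772 in hexadecimal, padded to 64 bits, is 0x25814B151316D7A4.
Split into bytes (most-significant first): 25 81 4B 15 13 16 D7 A4.
In big-endian order the high byte comes first in memory.
So the memory order matches the most-significant-first order: 25 81 4B 15 13 16 D7 A4.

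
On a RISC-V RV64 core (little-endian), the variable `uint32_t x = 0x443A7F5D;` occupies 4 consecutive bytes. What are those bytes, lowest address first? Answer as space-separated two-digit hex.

5D 7F 3A 44

Split into bytes (most-significant first): 44 3A 7F 5D.
In little-endian order the low byte comes first in memory.
So at ascending addresses the bytes are 5D 7F 3A 44.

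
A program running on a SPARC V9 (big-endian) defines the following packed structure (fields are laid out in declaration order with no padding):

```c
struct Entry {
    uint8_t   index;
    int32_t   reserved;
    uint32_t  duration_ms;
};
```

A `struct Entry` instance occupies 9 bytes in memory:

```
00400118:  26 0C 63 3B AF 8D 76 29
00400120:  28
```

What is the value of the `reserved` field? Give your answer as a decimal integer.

207829935

`reserved` follows `index` (1 byte), so it starts at byte offset 1 and occupies 4 bytes.
Bytes at offsets 1..4: 0C 63 3B AF.
Big-endian stores the most-significant byte at the lowest address.
The bytes are already most-significant first: 0x0C633BAF.
0x0C633BAF = 207829935.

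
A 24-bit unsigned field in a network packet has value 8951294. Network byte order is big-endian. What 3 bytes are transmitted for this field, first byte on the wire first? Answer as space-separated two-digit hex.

88 95 FE

8951294 in hexadecimal, padded to 24 bits, is 0x8895FE.
Split into bytes (most-significant first): 88 95 FE.
Big-endian: lowest address holds the most-significant byte.
So the memory order matches the most-significant-first order: 88 95 FE.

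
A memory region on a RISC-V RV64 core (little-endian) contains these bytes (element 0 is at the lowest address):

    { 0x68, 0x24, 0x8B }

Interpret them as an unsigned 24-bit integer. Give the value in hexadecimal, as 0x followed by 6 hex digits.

0x8B2468

Little-endian: lowest address holds the least-significant byte.
Reassemble most-significant byte first: 8B 24 68 → 0x8B2468.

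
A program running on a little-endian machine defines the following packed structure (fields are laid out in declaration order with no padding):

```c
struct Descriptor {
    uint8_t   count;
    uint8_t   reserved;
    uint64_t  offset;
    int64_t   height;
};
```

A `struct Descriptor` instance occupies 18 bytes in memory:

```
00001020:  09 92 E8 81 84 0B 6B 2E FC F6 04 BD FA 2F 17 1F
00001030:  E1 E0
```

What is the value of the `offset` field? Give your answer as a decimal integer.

`offset` follows `count` (1 B), `reserved` (1 B), so it starts at offset 1 + 1 = 2 and occupies 8 bytes.
Bytes at offsets 2..9: E8 81 84 0B 6B 2E FC F6.
Little-endian: lowest address holds the least-significant byte.
Reassemble most-significant byte first: F6 FC 2E 6B 0B 84 81 E8 → 0xF6FC2E6B0B8481E8.
0xF6FC2E6B0B8481E8 = 17797150864750969320.

17797150864750969320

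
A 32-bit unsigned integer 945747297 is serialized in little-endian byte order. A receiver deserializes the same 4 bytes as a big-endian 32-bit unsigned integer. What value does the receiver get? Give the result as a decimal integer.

1643470392

945747297 in 32-bit hexadecimal is 0x385EF561.
Stored little-endian, the bytes at ascending addresses are 61 F5 5E 38.
Read back as big-endian, the last byte is least significant, giving 0x61F55E38.
0x61F55E38 = 1643470392.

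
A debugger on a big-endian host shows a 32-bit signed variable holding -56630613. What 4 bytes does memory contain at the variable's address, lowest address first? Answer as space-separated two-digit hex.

FC 9F E2 AB

Two's complement of -56630613 in 32 bits: 56630613 = 0x03601D55; invert → 0xFC9FE2AA; add 1 → 0xFC9FE2AB.
Split into bytes (most-significant first): FC 9F E2 AB.
In big-endian order the high byte comes first in memory.
So the memory order matches the most-significant-first order: FC 9F E2 AB.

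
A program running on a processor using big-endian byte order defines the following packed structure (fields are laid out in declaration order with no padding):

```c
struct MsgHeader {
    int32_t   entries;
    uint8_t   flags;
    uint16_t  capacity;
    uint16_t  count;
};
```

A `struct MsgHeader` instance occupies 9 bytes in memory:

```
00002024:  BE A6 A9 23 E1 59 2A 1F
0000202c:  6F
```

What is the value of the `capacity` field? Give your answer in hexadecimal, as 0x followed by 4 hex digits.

0x592A

`capacity` follows `entries` (4 B), `flags` (1 B), so it starts at offset 4 + 1 = 5 and occupies 2 bytes.
Bytes at offsets 5..6: 59 2A.
Big-endian: lowest address holds the most-significant byte.
The bytes are already most-significant first: 0x592A.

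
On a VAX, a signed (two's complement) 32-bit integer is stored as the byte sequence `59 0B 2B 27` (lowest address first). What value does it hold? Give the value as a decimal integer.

Little-endian: lowest address holds the least-significant byte.
Reassemble most-significant byte first: 27 2B 0B 59 → 0x272B0B59.
0x272B0B59 = 657132377.

657132377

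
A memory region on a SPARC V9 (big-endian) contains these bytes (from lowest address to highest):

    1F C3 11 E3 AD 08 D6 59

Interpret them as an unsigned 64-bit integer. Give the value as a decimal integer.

Big-endian: lowest address holds the most-significant byte.
The bytes are already most-significant first: 0x1FC311E3AD08D659.
0x1FC311E3AD08D659 = 2288692705192629849.

2288692705192629849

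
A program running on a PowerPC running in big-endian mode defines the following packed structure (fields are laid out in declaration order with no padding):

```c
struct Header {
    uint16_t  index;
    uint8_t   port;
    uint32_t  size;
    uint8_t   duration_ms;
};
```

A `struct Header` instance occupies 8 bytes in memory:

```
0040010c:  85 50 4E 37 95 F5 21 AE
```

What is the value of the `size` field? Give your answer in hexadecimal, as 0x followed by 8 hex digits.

0x3795F521

`size` follows `index` (2 B), `port` (1 B), so it starts at offset 2 + 1 = 3 and occupies 4 bytes.
Bytes at offsets 3..6: 37 95 F5 21.
Big-endian: lowest address holds the most-significant byte.
The bytes are already most-significant first: 0x3795F521.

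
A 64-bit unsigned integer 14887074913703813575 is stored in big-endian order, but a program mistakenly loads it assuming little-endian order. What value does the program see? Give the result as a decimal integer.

14403058373815933390

14887074913703813575 in 64-bit hexadecimal is 0xCE9983C247F1E1C7.
Stored big-endian, the bytes at ascending addresses are CE 99 83 C2 47 F1 E1 C7.
Read back as little-endian, the first byte is least significant, giving 0xC7E1F147C28399CE.
0xC7E1F147C28399CE = 14403058373815933390.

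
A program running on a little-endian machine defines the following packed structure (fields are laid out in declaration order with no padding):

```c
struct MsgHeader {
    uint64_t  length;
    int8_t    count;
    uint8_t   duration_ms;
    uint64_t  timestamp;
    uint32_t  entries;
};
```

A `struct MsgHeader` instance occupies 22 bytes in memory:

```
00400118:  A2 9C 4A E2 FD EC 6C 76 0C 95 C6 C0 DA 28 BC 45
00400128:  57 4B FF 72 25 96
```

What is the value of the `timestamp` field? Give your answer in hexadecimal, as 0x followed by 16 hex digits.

0x4B5745BC28DAC0C6

`timestamp` follows `length` (8 B), `count` (1 B), `duration_ms` (1 B), so it starts at offset 8 + 1 + 1 = 10 and occupies 8 bytes.
Bytes at offsets 10..17: C6 C0 DA 28 BC 45 57 4B.
In little-endian order the low byte comes first in memory.
Reassemble most-significant byte first: 4B 57 45 BC 28 DA C0 C6 → 0x4B5745BC28DAC0C6.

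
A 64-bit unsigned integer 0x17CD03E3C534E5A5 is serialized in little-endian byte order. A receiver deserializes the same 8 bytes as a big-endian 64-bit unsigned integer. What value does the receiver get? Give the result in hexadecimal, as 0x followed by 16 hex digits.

0xA5E534C5E303CD17

Stored little-endian, the bytes at ascending addresses are A5 E5 34 C5 E3 03 CD 17.
Read back as big-endian, the last byte is least significant, giving 0xA5E534C5E303CD17.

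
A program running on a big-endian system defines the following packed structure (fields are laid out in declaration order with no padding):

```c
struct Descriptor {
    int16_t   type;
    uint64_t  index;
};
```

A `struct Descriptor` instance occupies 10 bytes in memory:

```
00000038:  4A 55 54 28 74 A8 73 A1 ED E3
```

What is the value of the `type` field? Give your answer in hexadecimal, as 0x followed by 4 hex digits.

`type` is the first field, at byte offset 0, occupying 2 bytes.
Bytes at offsets 0..1: 4A 55.
Big-endian: lowest address holds the most-significant byte.
The bytes are already most-significant first: 0x4A55.

0x4A55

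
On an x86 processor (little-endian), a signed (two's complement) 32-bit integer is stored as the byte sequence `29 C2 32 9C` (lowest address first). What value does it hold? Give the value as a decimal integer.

Little-endian: lowest address holds the least-significant byte.
Reassemble most-significant byte first: 9C 32 C2 29 → 0x9C32C229.
Top bit is set, so as a signed 32-bit value this is 0x9C32C229 − 2^32 = -1674395095.

-1674395095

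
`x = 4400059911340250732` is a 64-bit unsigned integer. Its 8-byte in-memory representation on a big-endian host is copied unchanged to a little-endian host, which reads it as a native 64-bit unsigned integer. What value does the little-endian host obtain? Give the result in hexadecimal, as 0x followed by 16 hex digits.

4400059911340250732 in 64-bit hexadecimal is 0x3D10272D45DF566C.
Stored big-endian, the bytes at ascending addresses are 3D 10 27 2D 45 DF 56 6C.
Read back as little-endian, the first byte is least significant, giving 0x6C56DF452D27103D.

0x6C56DF452D27103D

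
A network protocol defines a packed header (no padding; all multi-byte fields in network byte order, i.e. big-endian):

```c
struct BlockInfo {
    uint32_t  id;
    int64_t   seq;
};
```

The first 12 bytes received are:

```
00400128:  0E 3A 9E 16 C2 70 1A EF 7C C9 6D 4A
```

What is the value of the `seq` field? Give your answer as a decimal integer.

`seq` follows `id` (4 bytes), so it starts at byte offset 4 and occupies 8 bytes.
Bytes at offsets 4..11: C2 70 1A EF 7C C9 6D 4A.
Big-endian: lowest address holds the most-significant byte.
The bytes are already most-significant first: 0xC2701AEF7CC96D4A.
Top bit is set, so as a signed 64-bit value this is 0xC2701AEF7CC96D4A − 2^64 = -4436016017066857142.

-4436016017066857142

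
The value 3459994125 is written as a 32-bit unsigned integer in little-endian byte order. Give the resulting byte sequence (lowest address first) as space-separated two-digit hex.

3459994125 in hexadecimal, padded to 32 bits, is 0xCE3B520D.
Split into bytes (most-significant first): CE 3B 52 0D.
In little-endian order the low byte comes first in memory.
So at ascending addresses the bytes are 0D 52 3B CE.

0D 52 3B CE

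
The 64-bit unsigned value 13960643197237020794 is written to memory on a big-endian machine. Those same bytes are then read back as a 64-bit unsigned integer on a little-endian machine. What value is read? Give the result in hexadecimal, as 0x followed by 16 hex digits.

0x7A48496F052BBEC1

13960643197237020794 in 64-bit hexadecimal is 0xC1BE2B056F49487A.
Stored big-endian, the bytes at ascending addresses are C1 BE 2B 05 6F 49 48 7A.
Read back as little-endian, the first byte is least significant, giving 0x7A48496F052BBEC1.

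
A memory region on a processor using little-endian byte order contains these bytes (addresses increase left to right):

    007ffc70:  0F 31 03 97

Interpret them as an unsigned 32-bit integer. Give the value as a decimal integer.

2533568783

In little-endian order the low byte comes first in memory.
Reassemble most-significant byte first: 97 03 31 0F → 0x9703310F.
0x9703310F = 2533568783.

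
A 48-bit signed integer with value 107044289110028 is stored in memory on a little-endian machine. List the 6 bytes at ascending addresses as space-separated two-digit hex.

107044289110028 in hexadecimal, padded to 48 bits, is 0x615B30D3E00C.
Split into bytes (most-significant first): 61 5B 30 D3 E0 0C.
Little-endian stores the least-significant byte at the lowest address.
So at ascending addresses the bytes are 0C E0 D3 30 5B 61.

0C E0 D3 30 5B 61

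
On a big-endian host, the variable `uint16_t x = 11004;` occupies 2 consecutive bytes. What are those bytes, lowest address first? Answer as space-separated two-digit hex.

11004 in hexadecimal, padded to 16 bits, is 0x2AFC.
Split into bytes (most-significant first): 2A FC.
In big-endian order the high byte comes first in memory.
So the memory order matches the most-significant-first order: 2A FC.

2A FC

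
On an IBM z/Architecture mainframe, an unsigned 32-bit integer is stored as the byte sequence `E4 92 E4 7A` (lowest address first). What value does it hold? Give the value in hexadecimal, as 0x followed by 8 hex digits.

Big-endian stores the most-significant byte at the lowest address.
The bytes are already most-significant first: 0xE492E47A.

0xE492E47A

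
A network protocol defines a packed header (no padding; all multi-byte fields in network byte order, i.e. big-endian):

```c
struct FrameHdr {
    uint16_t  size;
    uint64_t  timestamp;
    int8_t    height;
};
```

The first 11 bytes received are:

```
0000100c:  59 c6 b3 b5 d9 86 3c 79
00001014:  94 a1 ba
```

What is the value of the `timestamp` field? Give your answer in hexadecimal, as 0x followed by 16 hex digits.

0xB3B5D9863C7994A1

`timestamp` follows `size` (2 bytes), so it starts at byte offset 2 and occupies 8 bytes.
Bytes at offsets 2..9: B3 B5 D9 86 3C 79 94 A1.
In big-endian order the high byte comes first in memory.
The bytes are already most-significant first: 0xB3B5D9863C7994A1.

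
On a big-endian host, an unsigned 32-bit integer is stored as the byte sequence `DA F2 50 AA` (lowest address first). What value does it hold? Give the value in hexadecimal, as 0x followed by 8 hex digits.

0xDAF250AA

In big-endian order the high byte comes first in memory.
The bytes are already most-significant first: 0xDAF250AA.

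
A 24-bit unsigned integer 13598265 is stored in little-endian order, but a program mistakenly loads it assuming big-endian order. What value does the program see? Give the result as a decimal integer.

3768015

13598265 in 24-bit hexadecimal is 0xCF7E39.
Stored little-endian, the bytes at ascending addresses are 39 7E CF.
Read back as big-endian, the last byte is least significant, giving 0x397ECF.
0x397ECF = 3768015.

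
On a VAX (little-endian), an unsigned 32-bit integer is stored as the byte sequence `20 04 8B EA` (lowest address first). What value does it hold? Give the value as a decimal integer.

3934979104

Little-endian: lowest address holds the least-significant byte.
Reassemble most-significant byte first: EA 8B 04 20 → 0xEA8B0420.
0xEA8B0420 = 3934979104.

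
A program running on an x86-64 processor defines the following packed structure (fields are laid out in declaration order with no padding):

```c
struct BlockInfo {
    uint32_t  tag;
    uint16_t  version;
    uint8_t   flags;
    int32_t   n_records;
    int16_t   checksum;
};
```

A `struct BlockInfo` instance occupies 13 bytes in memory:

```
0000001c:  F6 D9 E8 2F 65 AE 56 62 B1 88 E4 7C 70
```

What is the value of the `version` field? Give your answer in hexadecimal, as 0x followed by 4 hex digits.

`version` follows `tag` (4 bytes), so it starts at byte offset 4 and occupies 2 bytes.
Bytes at offsets 4..5: 65 AE.
In little-endian order the low byte comes first in memory.
Reassemble most-significant byte first: AE 65 → 0xAE65.

0xAE65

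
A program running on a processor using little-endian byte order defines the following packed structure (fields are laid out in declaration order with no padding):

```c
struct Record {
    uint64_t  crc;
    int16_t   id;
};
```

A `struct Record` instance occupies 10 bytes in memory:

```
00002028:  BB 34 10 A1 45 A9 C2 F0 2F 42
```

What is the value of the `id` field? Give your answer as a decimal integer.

16943

`id` follows `crc` (8 bytes), so it starts at byte offset 8 and occupies 2 bytes.
Bytes at offsets 8..9: 2F 42.
In little-endian order the low byte comes first in memory.
Reassemble most-significant byte first: 42 2F → 0x422F.
0x422F = 16943.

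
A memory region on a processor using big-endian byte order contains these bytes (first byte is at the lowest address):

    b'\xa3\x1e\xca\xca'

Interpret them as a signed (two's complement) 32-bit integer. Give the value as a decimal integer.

Big-endian stores the most-significant byte at the lowest address.
The bytes are already most-significant first: 0xA31ECACA.
Top bit is set, so as a signed 32-bit value this is 0xA31ECACA − 2^32 = -1558263094.

-1558263094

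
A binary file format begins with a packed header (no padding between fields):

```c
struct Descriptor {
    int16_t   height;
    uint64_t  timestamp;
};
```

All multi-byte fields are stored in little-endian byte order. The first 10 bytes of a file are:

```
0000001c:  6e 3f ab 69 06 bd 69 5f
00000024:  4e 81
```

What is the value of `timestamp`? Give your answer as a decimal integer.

9317489586823653803

`timestamp` follows `height` (2 bytes), so it starts at byte offset 2 and occupies 8 bytes.
Bytes at offsets 2..9: AB 69 06 BD 69 5F 4E 81.
Little-endian: lowest address holds the least-significant byte.
Reassemble most-significant byte first: 81 4E 5F 69 BD 06 69 AB → 0x814E5F69BD0669AB.
0x814E5F69BD0669AB = 9317489586823653803.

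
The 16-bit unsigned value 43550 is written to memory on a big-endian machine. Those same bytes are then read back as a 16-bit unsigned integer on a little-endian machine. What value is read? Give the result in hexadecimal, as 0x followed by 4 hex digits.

0x1EAA

43550 in 16-bit hexadecimal is 0xAA1E.
Stored big-endian, the bytes at ascending addresses are AA 1E.
Read back as little-endian, the first byte is least significant, giving 0x1EAA.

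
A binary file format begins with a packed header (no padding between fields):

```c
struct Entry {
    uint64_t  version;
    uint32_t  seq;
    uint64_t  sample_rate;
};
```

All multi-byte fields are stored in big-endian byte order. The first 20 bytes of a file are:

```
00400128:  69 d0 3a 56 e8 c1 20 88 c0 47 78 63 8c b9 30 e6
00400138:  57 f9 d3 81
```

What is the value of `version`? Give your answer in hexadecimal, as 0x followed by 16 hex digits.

`version` is the first field, at byte offset 0, occupying 8 bytes.
Bytes at offsets 0..7: 69 D0 3A 56 E8 C1 20 88.
Big-endian: lowest address holds the most-significant byte.
The bytes are already most-significant first: 0x69D03A56E8C12088.

0x69D03A56E8C12088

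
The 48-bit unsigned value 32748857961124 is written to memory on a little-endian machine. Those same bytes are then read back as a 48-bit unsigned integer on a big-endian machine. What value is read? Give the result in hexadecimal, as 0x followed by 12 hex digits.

0xA4AA0BF0C81D

32748857961124 in 48-bit hexadecimal is 0x1DC8F00BAAA4.
Stored little-endian, the bytes at ascending addresses are A4 AA 0B F0 C8 1D.
Read back as big-endian, the last byte is least significant, giving 0xA4AA0BF0C81D.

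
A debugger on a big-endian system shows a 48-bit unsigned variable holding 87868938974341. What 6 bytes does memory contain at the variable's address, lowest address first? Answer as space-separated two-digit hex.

87868938974341 in hexadecimal, padded to 48 bits, is 0x4FEA94E4F485.
Split into bytes (most-significant first): 4F EA 94 E4 F4 85.
Big-endian stores the most-significant byte at the lowest address.
So the memory order matches the most-significant-first order: 4F EA 94 E4 F4 85.

4F EA 94 E4 F4 85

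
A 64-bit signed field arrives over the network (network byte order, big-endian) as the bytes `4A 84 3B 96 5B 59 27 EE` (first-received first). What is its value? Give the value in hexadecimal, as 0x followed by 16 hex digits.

Big-endian: lowest address holds the most-significant byte.
The bytes are already most-significant first: 0x4A843B965B5927EE.

0x4A843B965B5927EE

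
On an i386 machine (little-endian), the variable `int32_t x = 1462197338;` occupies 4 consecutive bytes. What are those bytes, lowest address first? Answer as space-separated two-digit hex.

1462197338 in hexadecimal, padded to 32 bits, is 0x57275C5A.
Split into bytes (most-significant first): 57 27 5C 5A.
Little-endian: lowest address holds the least-significant byte.
So at ascending addresses the bytes are 5A 5C 27 57.

5A 5C 27 57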